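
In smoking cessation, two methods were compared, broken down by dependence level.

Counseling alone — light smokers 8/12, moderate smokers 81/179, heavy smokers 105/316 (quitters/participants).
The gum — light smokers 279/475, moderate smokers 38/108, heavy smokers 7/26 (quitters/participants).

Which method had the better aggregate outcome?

the gum

Light smokers: counseling alone 8/12 = 66.7%, the gum 279/475 = 58.7% → counseling alone
Moderate smokers: counseling alone 81/179 = 45.3%, the gum 38/108 = 35.2% → counseling alone
Heavy smokers: counseling alone 105/316 = 33.2%, the gum 7/26 = 26.9% → counseling alone
Overall: counseling alone 194/507 = 38.3%, the gum 324/609 = 53.2% → the gum
(Counseling alone wins every dependence group but the gum wins overall — counseling alone's participants skew toward the low-rate heavy smokers group.)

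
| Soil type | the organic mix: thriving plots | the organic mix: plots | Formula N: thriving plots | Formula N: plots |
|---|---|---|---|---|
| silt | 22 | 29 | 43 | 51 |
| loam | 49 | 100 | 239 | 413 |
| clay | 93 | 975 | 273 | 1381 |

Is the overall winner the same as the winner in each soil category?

Yes

Silt: the organic mix 22/29 = 75.9%, Formula N 43/51 = 84.3% → Formula N
Loam: the organic mix 49/100 = 49.0%, Formula N 239/413 = 57.9% → Formula N
Clay: the organic mix 93/975 = 9.5%, Formula N 273/1381 = 19.8% → Formula N
Overall: the organic mix 164/1104 = 14.9%, Formula N 555/1845 = 30.1% → Formula N
Formula N wins overall and in every soil group — no reversal.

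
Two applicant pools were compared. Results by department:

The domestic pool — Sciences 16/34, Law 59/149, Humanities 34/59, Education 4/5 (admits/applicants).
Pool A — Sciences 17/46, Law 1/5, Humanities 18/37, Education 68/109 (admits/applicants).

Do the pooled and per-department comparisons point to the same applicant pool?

No

Sciences: the domestic pool 16/34 = 47.1%, Pool A 17/46 = 37.0% → the domestic pool
Law: the domestic pool 59/149 = 39.6%, Pool A 1/5 = 20.0% → the domestic pool
Humanities: the domestic pool 34/59 = 57.6%, Pool A 18/37 = 48.6% → the domestic pool
Education: the domestic pool 4/5 = 80.0%, Pool A 68/109 = 62.4% → the domestic pool
Overall: the domestic pool 113/247 = 45.7%, Pool A 104/197 = 52.8% → Pool A
The domestic pool wins each department group but Pool A wins overall — the comparison reverses. The domestic pool's applicants skew toward Law, which has a lower base rate.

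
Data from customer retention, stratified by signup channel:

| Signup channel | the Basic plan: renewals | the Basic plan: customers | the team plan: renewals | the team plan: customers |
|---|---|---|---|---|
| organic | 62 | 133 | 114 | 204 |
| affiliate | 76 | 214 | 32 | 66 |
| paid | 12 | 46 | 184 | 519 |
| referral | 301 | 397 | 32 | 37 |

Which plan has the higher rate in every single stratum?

the team plan

Organic: the Basic plan 62/133 = 46.6%, the team plan 114/204 = 55.9% → the team plan
Affiliate: the Basic plan 76/214 = 35.5%, the team plan 32/66 = 48.5% → the team plan
Paid: the Basic plan 12/46 = 26.1%, the team plan 184/519 = 35.5% → the team plan
Referral: the Basic plan 301/397 = 75.8%, the team plan 32/37 = 86.5% → the team plan
The team plan has the higher rate in all 4 groups.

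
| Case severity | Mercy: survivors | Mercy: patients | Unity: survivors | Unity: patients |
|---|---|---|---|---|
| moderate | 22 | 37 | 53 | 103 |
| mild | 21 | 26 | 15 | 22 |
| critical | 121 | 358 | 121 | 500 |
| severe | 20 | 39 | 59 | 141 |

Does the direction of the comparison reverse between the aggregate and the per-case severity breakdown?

Moderate: Mercy 22/37 = 59.5%, Unity 53/103 = 51.5% → Mercy
Mild: Mercy 21/26 = 80.8%, Unity 15/22 = 68.2% → Mercy
Critical: Mercy 121/358 = 33.8%, Unity 121/500 = 24.2% → Mercy
Severe: Mercy 20/39 = 51.3%, Unity 59/141 = 41.8% → Mercy
Overall: Mercy 184/460 = 40.0%, Unity 248/766 = 32.4% → Mercy
Mercy wins overall and in every case group — no reversal.

No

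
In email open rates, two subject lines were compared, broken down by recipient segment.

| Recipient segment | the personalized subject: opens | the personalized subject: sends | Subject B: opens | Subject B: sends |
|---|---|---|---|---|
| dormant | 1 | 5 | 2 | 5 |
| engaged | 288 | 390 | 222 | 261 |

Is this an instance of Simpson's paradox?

Dormant: the personalized subject 1/5 = 20.0%, Subject B 2/5 = 40.0% → Subject B
Engaged: the personalized subject 288/390 = 73.8%, Subject B 222/261 = 85.1% → Subject B
Overall: the personalized subject 289/395 = 73.2%, Subject B 224/266 = 84.2% → Subject B
Subject B wins overall and in every recipient group — no reversal.

No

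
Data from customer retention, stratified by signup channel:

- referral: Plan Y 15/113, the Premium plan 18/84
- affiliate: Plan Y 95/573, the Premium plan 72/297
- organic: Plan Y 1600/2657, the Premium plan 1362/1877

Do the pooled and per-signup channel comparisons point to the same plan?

Yes

Referral: Plan Y 15/113 = 13.3%, the Premium plan 18/84 = 21.4% → the Premium plan
Affiliate: Plan Y 95/573 = 16.6%, the Premium plan 72/297 = 24.2% → the Premium plan
Organic: Plan Y 1600/2657 = 60.2%, the Premium plan 1362/1877 = 72.6% → the Premium plan
Overall: Plan Y 1710/3343 = 51.2%, the Premium plan 1452/2258 = 64.3% → the Premium plan
The Premium plan wins overall and in every signup group — no reversal.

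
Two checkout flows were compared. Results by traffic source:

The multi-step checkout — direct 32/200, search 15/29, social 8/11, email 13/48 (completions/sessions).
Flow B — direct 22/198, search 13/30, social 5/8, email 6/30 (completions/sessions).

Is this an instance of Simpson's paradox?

No

Direct: the multi-step checkout 32/200 = 16.0%, Flow B 22/198 = 11.1% → the multi-step checkout
Search: the multi-step checkout 15/29 = 51.7%, Flow B 13/30 = 43.3% → the multi-step checkout
Social: the multi-step checkout 8/11 = 72.7%, Flow B 5/8 = 62.5% → the multi-step checkout
Email: the multi-step checkout 13/48 = 27.1%, Flow B 6/30 = 20.0% → the multi-step checkout
Overall: the multi-step checkout 68/288 = 23.6%, Flow B 46/266 = 17.3% → the multi-step checkout
The multi-step checkout wins overall and in every traffic group — no reversal.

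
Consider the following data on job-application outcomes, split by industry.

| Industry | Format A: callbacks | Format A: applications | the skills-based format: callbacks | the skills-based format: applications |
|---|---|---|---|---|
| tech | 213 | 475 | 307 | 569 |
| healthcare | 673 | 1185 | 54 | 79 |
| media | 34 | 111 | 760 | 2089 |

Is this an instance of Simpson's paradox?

Tech: Format A 213/475 = 44.8%, the skills-based format 307/569 = 54.0% → the skills-based format
Healthcare: Format A 673/1185 = 56.8%, the skills-based format 54/79 = 68.4% → the skills-based format
Media: Format A 34/111 = 30.6%, the skills-based format 760/2089 = 36.4% → the skills-based format
Overall: Format A 920/1771 = 51.9%, the skills-based format 1121/2737 = 41.0% → Format A
The skills-based format wins each industry group but Format A wins overall — the comparison reverses. The skills-based format's applications skew toward media, which has a lower base rate.

Yes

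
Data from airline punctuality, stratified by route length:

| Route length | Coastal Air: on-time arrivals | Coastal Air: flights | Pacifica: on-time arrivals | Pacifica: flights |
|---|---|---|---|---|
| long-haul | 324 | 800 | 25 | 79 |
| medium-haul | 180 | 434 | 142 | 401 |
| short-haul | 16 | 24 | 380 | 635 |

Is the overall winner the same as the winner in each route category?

No

Long-haul: Coastal Air 324/800 = 40.5%, Pacifica 25/79 = 31.6% → Coastal Air
Medium-haul: Coastal Air 180/434 = 41.5%, Pacifica 142/401 = 35.4% → Coastal Air
Short-haul: Coastal Air 16/24 = 66.7%, Pacifica 380/635 = 59.8% → Coastal Air
Overall: Coastal Air 520/1258 = 41.3%, Pacifica 547/1115 = 49.1% → Pacifica
Coastal Air wins each route group but Pacifica wins overall — the comparison reverses. Coastal Air's flights skew toward long-haul, which has a lower base rate.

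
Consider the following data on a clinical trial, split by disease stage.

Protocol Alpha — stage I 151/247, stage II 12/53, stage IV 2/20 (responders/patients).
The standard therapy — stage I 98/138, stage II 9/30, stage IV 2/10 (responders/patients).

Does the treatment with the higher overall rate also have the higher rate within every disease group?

Yes

Stage I: Protocol Alpha 151/247 = 61.1%, the standard therapy 98/138 = 71.0% → the standard therapy
Stage II: Protocol Alpha 12/53 = 22.6%, the standard therapy 9/30 = 30.0% → the standard therapy
Stage IV: Protocol Alpha 2/20 = 10.0%, the standard therapy 2/10 = 20.0% → the standard therapy
Overall: Protocol Alpha 165/320 = 51.6%, the standard therapy 109/178 = 61.2% → the standard therapy
The standard therapy wins overall and in every disease group — no reversal.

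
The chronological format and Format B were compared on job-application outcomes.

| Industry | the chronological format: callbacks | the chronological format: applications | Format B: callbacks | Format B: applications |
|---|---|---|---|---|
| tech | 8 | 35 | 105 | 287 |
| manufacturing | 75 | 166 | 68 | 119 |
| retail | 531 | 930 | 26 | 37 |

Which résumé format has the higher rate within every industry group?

Format B

Tech: the chronological format 8/35 = 22.9%, Format B 105/287 = 36.6% → Format B
Manufacturing: the chronological format 75/166 = 45.2%, Format B 68/119 = 57.1% → Format B
Retail: the chronological format 531/930 = 57.1%, Format B 26/37 = 70.3% → Format B
Format B has the higher rate in all 3 groups.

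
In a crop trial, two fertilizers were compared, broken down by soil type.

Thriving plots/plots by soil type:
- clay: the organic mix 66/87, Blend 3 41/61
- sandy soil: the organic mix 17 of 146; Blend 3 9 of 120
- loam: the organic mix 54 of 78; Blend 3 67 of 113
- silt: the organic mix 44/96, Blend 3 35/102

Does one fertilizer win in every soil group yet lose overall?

No

Clay: the organic mix 66/87 = 75.9%, Blend 3 41/61 = 67.2% → the organic mix
Sandy soil: the organic mix 17/146 = 11.6%, Blend 3 9/120 = 7.5% → the organic mix
Loam: the organic mix 54/78 = 69.2%, Blend 3 67/113 = 59.3% → the organic mix
Silt: the organic mix 44/96 = 45.8%, Blend 3 35/102 = 34.3% → the organic mix
Overall: the organic mix 181/407 = 44.5%, Blend 3 152/396 = 38.4% → the organic mix
The organic mix wins overall and in every soil group — no reversal.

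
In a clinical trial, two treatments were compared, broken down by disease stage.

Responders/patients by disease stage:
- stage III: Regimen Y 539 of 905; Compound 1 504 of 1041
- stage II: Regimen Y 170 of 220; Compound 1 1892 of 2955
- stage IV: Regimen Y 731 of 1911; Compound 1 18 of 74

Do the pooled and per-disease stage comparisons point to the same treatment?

No

Stage III: Regimen Y 539/905 = 59.6%, Compound 1 504/1041 = 48.4% → Regimen Y
Stage II: Regimen Y 170/220 = 77.3%, Compound 1 1892/2955 = 64.0% → Regimen Y
Stage IV: Regimen Y 731/1911 = 38.3%, Compound 1 18/74 = 24.3% → Regimen Y
Overall: Regimen Y 1440/3036 = 47.4%, Compound 1 2414/4070 = 59.3% → Compound 1
Regimen Y wins each disease group but Compound 1 wins overall — the comparison reverses. Regimen Y's patients skew toward stage IV, which has a lower base rate.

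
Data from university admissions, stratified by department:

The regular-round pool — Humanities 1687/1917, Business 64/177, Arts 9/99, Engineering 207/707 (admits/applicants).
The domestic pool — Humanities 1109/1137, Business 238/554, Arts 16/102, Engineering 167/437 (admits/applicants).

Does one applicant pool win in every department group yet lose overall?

No

Humanities: the regular-round pool 1687/1917 = 88.0%, the domestic pool 1109/1137 = 97.5% → the domestic pool
Business: the regular-round pool 64/177 = 36.2%, the domestic pool 238/554 = 43.0% → the domestic pool
Arts: the regular-round pool 9/99 = 9.1%, the domestic pool 16/102 = 15.7% → the domestic pool
Engineering: the regular-round pool 207/707 = 29.3%, the domestic pool 167/437 = 38.2% → the domestic pool
Overall: the regular-round pool 1967/2900 = 67.8%, the domestic pool 1530/2230 = 68.6% → the domestic pool
The domestic pool wins overall and in every department group — no reversal.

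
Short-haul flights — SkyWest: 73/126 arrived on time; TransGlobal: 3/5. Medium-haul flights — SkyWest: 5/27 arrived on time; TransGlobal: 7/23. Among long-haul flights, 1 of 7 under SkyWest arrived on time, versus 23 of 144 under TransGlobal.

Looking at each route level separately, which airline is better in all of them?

TransGlobal

Short-haul: SkyWest 73/126 = 57.9%, TransGlobal 3/5 = 60.0% → TransGlobal
Medium-haul: SkyWest 5/27 = 18.5%, TransGlobal 7/23 = 30.4% → TransGlobal
Long-haul: SkyWest 1/7 = 14.3%, TransGlobal 23/144 = 16.0% → TransGlobal
TransGlobal has the higher rate in all 3 groups.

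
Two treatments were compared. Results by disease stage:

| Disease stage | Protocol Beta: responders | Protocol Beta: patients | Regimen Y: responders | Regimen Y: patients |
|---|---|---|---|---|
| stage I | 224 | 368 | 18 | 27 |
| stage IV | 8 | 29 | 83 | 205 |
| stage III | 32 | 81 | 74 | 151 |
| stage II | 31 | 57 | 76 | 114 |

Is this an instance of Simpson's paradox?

Stage I: Protocol Beta 224/368 = 60.9%, Regimen Y 18/27 = 66.7% → Regimen Y
Stage IV: Protocol Beta 8/29 = 27.6%, Regimen Y 83/205 = 40.5% → Regimen Y
Stage III: Protocol Beta 32/81 = 39.5%, Regimen Y 74/151 = 49.0% → Regimen Y
Stage II: Protocol Beta 31/57 = 54.4%, Regimen Y 76/114 = 66.7% → Regimen Y
Overall: Protocol Beta 295/535 = 55.1%, Regimen Y 251/497 = 50.5% → Protocol Beta
Regimen Y wins each disease group but Protocol Beta wins overall — the comparison reverses. Regimen Y's patients skew toward stage IV, which has a lower base rate.

Yes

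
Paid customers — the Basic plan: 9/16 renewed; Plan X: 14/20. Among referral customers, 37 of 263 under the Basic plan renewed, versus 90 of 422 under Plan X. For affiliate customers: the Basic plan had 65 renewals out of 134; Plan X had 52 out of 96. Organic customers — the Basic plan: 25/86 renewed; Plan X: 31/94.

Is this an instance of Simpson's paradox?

No

Paid: the Basic plan 9/16 = 56.2%, Plan X 14/20 = 70.0% → Plan X
Referral: the Basic plan 37/263 = 14.1%, Plan X 90/422 = 21.3% → Plan X
Affiliate: the Basic plan 65/134 = 48.5%, Plan X 52/96 = 54.2% → Plan X
Organic: the Basic plan 25/86 = 29.1%, Plan X 31/94 = 33.0% → Plan X
Overall: the Basic plan 136/499 = 27.3%, Plan X 187/632 = 29.6% → Plan X
Plan X wins overall and in every signup group — no reversal.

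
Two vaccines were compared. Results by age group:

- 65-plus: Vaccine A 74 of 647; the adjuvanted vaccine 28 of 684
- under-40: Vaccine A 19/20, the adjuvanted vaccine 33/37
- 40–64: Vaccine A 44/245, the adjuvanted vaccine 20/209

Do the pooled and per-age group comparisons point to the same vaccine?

65-plus: Vaccine A 74/647 = 11.4%, the adjuvanted vaccine 28/684 = 4.1% → Vaccine A
Under-40: Vaccine A 19/20 = 95.0%, the adjuvanted vaccine 33/37 = 89.2% → Vaccine A
40–64: Vaccine A 44/245 = 18.0%, the adjuvanted vaccine 20/209 = 9.6% → Vaccine A
Overall: Vaccine A 137/912 = 15.0%, the adjuvanted vaccine 81/930 = 8.7% → Vaccine A
Vaccine A wins overall and in every age group — no reversal.

Yes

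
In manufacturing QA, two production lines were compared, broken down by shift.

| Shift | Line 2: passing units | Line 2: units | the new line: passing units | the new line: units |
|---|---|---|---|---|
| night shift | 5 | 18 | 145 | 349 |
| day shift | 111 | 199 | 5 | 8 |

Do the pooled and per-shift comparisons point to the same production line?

Night shift: Line 2 5/18 = 27.8%, the new line 145/349 = 41.5% → the new line
Day shift: Line 2 111/199 = 55.8%, the new line 5/8 = 62.5% → the new line
Overall: Line 2 116/217 = 53.5%, the new line 150/357 = 42.0% → Line 2
The new line wins each shift group but Line 2 wins overall — the comparison reverses. The new line's units skew toward night shift, which has a lower base rate.

No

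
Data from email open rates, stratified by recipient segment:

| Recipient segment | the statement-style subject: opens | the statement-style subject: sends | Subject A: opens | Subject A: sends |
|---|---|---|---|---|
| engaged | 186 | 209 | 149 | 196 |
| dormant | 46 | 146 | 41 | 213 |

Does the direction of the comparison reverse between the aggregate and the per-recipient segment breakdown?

No

Engaged: the statement-style subject 186/209 = 89.0%, Subject A 149/196 = 76.0% → the statement-style subject
Dormant: the statement-style subject 46/146 = 31.5%, Subject A 41/213 = 19.2% → the statement-style subject
Overall: the statement-style subject 232/355 = 65.4%, Subject A 190/409 = 46.5% → the statement-style subject
The statement-style subject wins overall and in every recipient group — no reversal.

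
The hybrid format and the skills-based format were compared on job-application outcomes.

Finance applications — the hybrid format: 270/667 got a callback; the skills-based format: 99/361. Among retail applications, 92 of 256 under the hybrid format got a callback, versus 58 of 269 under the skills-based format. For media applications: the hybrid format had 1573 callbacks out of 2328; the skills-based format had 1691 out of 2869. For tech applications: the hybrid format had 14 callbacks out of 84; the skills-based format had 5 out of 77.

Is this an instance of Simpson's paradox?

Finance: the hybrid format 270/667 = 40.5%, the skills-based format 99/361 = 27.4% → the hybrid format
Retail: the hybrid format 92/256 = 35.9%, the skills-based format 58/269 = 21.6% → the hybrid format
Media: the hybrid format 1573/2328 = 67.6%, the skills-based format 1691/2869 = 58.9% → the hybrid format
Tech: the hybrid format 14/84 = 16.7%, the skills-based format 5/77 = 6.5% → the hybrid format
Overall: the hybrid format 1949/3335 = 58.4%, the skills-based format 1853/3576 = 51.8% → the hybrid format
The hybrid format wins overall and in every industry group — no reversal.

No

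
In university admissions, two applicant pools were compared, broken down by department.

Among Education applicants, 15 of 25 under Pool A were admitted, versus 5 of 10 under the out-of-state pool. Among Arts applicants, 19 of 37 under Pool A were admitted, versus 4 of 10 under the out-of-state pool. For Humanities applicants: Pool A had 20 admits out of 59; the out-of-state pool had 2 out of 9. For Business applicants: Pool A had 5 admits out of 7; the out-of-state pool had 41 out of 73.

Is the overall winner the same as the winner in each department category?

No

Education: Pool A 15/25 = 60.0%, the out-of-state pool 5/10 = 50.0% → Pool A
Arts: Pool A 19/37 = 51.4%, the out-of-state pool 4/10 = 40.0% → Pool A
Humanities: Pool A 20/59 = 33.9%, the out-of-state pool 2/9 = 22.2% → Pool A
Business: Pool A 5/7 = 71.4%, the out-of-state pool 41/73 = 56.2% → Pool A
Overall: Pool A 59/128 = 46.1%, the out-of-state pool 52/102 = 51.0% → the out-of-state pool
Pool A wins each department group but the out-of-state pool wins overall — the comparison reverses. Pool A's applicants skew toward Humanities, which has a lower base rate.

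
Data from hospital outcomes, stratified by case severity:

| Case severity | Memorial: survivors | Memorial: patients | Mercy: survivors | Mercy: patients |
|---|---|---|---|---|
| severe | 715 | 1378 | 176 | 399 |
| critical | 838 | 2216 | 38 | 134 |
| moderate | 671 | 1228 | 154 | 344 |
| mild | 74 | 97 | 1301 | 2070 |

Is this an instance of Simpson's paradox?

Yes

Severe: Memorial 715/1378 = 51.9%, Mercy 176/399 = 44.1% → Memorial
Critical: Memorial 838/2216 = 37.8%, Mercy 38/134 = 28.4% → Memorial
Moderate: Memorial 671/1228 = 54.6%, Mercy 154/344 = 44.8% → Memorial
Mild: Memorial 74/97 = 76.3%, Mercy 1301/2070 = 62.9% → Memorial
Overall: Memorial 2298/4919 = 46.7%, Mercy 1669/2947 = 56.6% → Mercy
Memorial wins each case group but Mercy wins overall — the comparison reverses. Memorial's patients skew toward critical, which has a lower base rate.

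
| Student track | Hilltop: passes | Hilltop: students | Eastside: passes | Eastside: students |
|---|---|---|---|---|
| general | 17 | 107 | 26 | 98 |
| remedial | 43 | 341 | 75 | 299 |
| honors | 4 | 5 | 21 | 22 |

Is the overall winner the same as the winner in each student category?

Yes

General: Hilltop 17/107 = 15.9%, Eastside 26/98 = 26.5% → Eastside
Remedial: Hilltop 43/341 = 12.6%, Eastside 75/299 = 25.1% → Eastside
Honors: Hilltop 4/5 = 80.0%, Eastside 21/22 = 95.5% → Eastside
Overall: Hilltop 64/453 = 14.1%, Eastside 122/419 = 29.1% → Eastside
Eastside wins overall and in every student group — no reversal.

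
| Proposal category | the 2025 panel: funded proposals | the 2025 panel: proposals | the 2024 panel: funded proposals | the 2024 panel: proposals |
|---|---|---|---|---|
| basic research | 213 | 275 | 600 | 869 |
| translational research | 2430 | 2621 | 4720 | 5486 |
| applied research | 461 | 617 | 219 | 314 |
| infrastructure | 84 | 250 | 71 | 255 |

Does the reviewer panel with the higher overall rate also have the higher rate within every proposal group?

Basic research: the 2025 panel 213/275 = 77.5%, the 2024 panel 600/869 = 69.0% → the 2025 panel
Translational research: the 2025 panel 2430/2621 = 92.7%, the 2024 panel 4720/5486 = 86.0% → the 2025 panel
Applied research: the 2025 panel 461/617 = 74.7%, the 2024 panel 219/314 = 69.7% → the 2025 panel
Infrastructure: the 2025 panel 84/250 = 33.6%, the 2024 panel 71/255 = 27.8% → the 2025 panel
Overall: the 2025 panel 3188/3763 = 84.7%, the 2024 panel 5610/6924 = 81.0% → the 2025 panel
The 2025 panel wins overall and in every proposal group — no reversal.

Yes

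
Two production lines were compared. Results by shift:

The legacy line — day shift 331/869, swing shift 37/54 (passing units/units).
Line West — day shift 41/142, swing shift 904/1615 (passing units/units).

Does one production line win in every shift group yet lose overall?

Day shift: the legacy line 331/869 = 38.1%, Line West 41/142 = 28.9% → the legacy line
Swing shift: the legacy line 37/54 = 68.5%, Line West 904/1615 = 56.0% → the legacy line
Overall: the legacy line 368/923 = 39.9%, Line West 945/1757 = 53.8% → Line West
The legacy line wins each shift group but Line West wins overall — the comparison reverses. The legacy line's units skew toward day shift, which has a lower base rate.

Yes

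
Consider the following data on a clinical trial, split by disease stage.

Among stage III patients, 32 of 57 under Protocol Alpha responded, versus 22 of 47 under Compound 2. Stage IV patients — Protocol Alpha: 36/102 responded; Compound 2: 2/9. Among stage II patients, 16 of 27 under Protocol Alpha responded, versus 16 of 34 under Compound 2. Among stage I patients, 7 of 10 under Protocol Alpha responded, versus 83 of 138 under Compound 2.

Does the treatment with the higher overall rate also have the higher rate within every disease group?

No

Stage III: Protocol Alpha 32/57 = 56.1%, Compound 2 22/47 = 46.8% → Protocol Alpha
Stage IV: Protocol Alpha 36/102 = 35.3%, Compound 2 2/9 = 22.2% → Protocol Alpha
Stage II: Protocol Alpha 16/27 = 59.3%, Compound 2 16/34 = 47.1% → Protocol Alpha
Stage I: Protocol Alpha 7/10 = 70.0%, Compound 2 83/138 = 60.1% → Protocol Alpha
Overall: Protocol Alpha 91/196 = 46.4%, Compound 2 123/228 = 53.9% → Compound 2
Protocol Alpha wins each disease group but Compound 2 wins overall — the comparison reverses. Protocol Alpha's patients skew toward stage IV, which has a lower base rate.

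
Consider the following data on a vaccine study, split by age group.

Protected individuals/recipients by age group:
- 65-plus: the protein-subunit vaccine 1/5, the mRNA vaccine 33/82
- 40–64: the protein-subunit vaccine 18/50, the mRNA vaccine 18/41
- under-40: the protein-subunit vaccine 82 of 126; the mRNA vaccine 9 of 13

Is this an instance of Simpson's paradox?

65-plus: the protein-subunit vaccine 1/5 = 20.0%, the mRNA vaccine 33/82 = 40.2% → the mRNA vaccine
40–64: the protein-subunit vaccine 18/50 = 36.0%, the mRNA vaccine 18/41 = 43.9% → the mRNA vaccine
Under-40: the protein-subunit vaccine 82/126 = 65.1%, the mRNA vaccine 9/13 = 69.2% → the mRNA vaccine
Overall: the protein-subunit vaccine 101/181 = 55.8%, the mRNA vaccine 60/136 = 44.1% → the protein-subunit vaccine
The mRNA vaccine wins each age group but the protein-subunit vaccine wins overall — the comparison reverses. The mRNA vaccine's recipients skew toward 65-plus, which has a lower base rate.

Yes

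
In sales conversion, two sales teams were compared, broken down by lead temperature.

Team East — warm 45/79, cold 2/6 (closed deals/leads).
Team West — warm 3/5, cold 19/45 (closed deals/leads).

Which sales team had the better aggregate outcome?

Team East

Warm: Team East 45/79 = 57.0%, Team West 3/5 = 60.0% → Team West
Cold: Team East 2/6 = 33.3%, Team West 19/45 = 42.2% → Team West
Overall: Team East 47/85 = 55.3%, Team West 22/50 = 44.0% → Team East
(Team West wins every lead group but Team East wins overall — Team West's leads skew toward the low-rate cold group.)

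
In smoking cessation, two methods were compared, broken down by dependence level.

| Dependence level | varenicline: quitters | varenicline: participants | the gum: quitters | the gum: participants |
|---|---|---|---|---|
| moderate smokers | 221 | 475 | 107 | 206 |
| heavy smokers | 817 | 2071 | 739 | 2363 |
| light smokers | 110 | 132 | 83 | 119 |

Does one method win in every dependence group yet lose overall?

No

Moderate smokers: varenicline 221/475 = 46.5%, the gum 107/206 = 51.9% → the gum
Heavy smokers: varenicline 817/2071 = 39.4%, the gum 739/2363 = 31.3% → varenicline
Light smokers: varenicline 110/132 = 83.3%, the gum 83/119 = 69.7% → varenicline
Overall: varenicline 1148/2678 = 42.9%, the gum 929/2688 = 34.6% → varenicline
Neither sweeps: varenicline wins 2 of 3 groups, the gum wins 1. Varenicline wins overall but not every group — no Simpson reversal.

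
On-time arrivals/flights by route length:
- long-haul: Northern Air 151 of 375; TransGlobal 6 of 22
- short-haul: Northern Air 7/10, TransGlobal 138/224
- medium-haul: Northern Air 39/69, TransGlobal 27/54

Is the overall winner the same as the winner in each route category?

No

Long-haul: Northern Air 151/375 = 40.3%, TransGlobal 6/22 = 27.3% → Northern Air
Short-haul: Northern Air 7/10 = 70.0%, TransGlobal 138/224 = 61.6% → Northern Air
Medium-haul: Northern Air 39/69 = 56.5%, TransGlobal 27/54 = 50.0% → Northern Air
Overall: Northern Air 197/454 = 43.4%, TransGlobal 171/300 = 57.0% → TransGlobal
Northern Air wins each route group but TransGlobal wins overall — the comparison reverses. Northern Air's flights skew toward long-haul, which has a lower base rate.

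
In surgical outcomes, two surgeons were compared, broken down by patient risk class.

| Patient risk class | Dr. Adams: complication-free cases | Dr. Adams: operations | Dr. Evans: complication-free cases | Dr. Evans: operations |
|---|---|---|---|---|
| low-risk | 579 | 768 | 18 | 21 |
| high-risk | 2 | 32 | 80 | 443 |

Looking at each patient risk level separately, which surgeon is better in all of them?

Low-risk: Dr. Adams 579/768 = 75.4%, Dr. Evans 18/21 = 85.7% → Dr. Evans
High-risk: Dr. Adams 2/32 = 6.2%, Dr. Evans 80/443 = 18.1% → Dr. Evans
Dr. Evans has the higher rate in both groups.

Dr. Evans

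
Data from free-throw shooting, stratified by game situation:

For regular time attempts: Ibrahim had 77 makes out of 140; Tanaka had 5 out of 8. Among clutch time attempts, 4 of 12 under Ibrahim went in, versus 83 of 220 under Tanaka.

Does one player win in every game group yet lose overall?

Yes

Regular time: Ibrahim 77/140 = 55.0%, Tanaka 5/8 = 62.5% → Tanaka
Clutch time: Ibrahim 4/12 = 33.3%, Tanaka 83/220 = 37.7% → Tanaka
Overall: Ibrahim 81/152 = 53.3%, Tanaka 88/228 = 38.6% → Ibrahim
Tanaka wins each game group but Ibrahim wins overall — the comparison reverses. Tanaka's attempts skew toward clutch time, which has a lower base rate.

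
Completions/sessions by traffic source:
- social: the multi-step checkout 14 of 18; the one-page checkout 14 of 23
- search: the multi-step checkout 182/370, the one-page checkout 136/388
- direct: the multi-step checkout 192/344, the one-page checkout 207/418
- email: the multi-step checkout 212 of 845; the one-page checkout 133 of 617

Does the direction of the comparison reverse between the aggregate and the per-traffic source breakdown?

No

Social: the multi-step checkout 14/18 = 77.8%, the one-page checkout 14/23 = 60.9% → the multi-step checkout
Search: the multi-step checkout 182/370 = 49.2%, the one-page checkout 136/388 = 35.1% → the multi-step checkout
Direct: the multi-step checkout 192/344 = 55.8%, the one-page checkout 207/418 = 49.5% → the multi-step checkout
Email: the multi-step checkout 212/845 = 25.1%, the one-page checkout 133/617 = 21.6% → the multi-step checkout
Overall: the multi-step checkout 600/1577 = 38.0%, the one-page checkout 490/1446 = 33.9% → the multi-step checkout
The multi-step checkout wins overall and in every traffic group — no reversal.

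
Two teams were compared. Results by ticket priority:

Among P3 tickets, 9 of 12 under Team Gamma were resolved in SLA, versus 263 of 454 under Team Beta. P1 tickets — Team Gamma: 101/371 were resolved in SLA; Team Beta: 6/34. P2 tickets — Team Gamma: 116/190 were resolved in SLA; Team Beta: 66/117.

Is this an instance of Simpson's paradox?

P3: Team Gamma 9/12 = 75.0%, Team Beta 263/454 = 57.9% → Team Gamma
P1: Team Gamma 101/371 = 27.2%, Team Beta 6/34 = 17.6% → Team Gamma
P2: Team Gamma 116/190 = 61.1%, Team Beta 66/117 = 56.4% → Team Gamma
Overall: Team Gamma 226/573 = 39.4%, Team Beta 335/605 = 55.4% → Team Beta
Team Gamma wins each ticket group but Team Beta wins overall — the comparison reverses. Team Gamma's tickets skew toward P1, which has a lower base rate.

Yes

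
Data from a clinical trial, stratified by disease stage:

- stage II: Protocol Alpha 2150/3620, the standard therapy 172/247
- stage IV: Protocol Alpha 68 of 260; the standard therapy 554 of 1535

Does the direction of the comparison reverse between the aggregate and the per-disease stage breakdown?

Yes

Stage II: Protocol Alpha 2150/3620 = 59.4%, the standard therapy 172/247 = 69.6% → the standard therapy
Stage IV: Protocol Alpha 68/260 = 26.2%, the standard therapy 554/1535 = 36.1% → the standard therapy
Overall: Protocol Alpha 2218/3880 = 57.2%, the standard therapy 726/1782 = 40.7% → Protocol Alpha
The standard therapy wins each disease group but Protocol Alpha wins overall — the comparison reverses. The standard therapy's patients skew toward stage IV, which has a lower base rate.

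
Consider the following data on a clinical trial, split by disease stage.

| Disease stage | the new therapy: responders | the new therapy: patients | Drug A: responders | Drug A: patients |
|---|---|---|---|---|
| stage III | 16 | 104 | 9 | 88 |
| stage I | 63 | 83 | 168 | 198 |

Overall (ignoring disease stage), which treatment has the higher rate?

Stage III: the new therapy 16/104 = 15.4%, Drug A 9/88 = 10.2% → the new therapy
Stage I: the new therapy 63/83 = 75.9%, Drug A 168/198 = 84.8% → Drug A
Overall: the new therapy 79/187 = 42.2%, Drug A 177/286 = 61.9% → Drug A
(Neither sweeps every disease group, but Drug A has the higher pooled rate.)

Drug A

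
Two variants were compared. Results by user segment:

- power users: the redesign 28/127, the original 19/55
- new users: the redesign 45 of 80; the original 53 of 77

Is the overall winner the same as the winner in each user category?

Power users: the redesign 28/127 = 22.0%, the original 19/55 = 34.5% → the original
New users: the redesign 45/80 = 56.2%, the original 53/77 = 68.8% → the original
Overall: the redesign 73/207 = 35.3%, the original 72/132 = 54.5% → the original
The original wins overall and in every user group — no reversal.

Yes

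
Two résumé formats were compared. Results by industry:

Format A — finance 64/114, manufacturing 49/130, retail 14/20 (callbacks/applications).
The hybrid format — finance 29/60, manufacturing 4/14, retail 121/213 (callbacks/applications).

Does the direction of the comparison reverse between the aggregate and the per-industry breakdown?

Finance: Format A 64/114 = 56.1%, the hybrid format 29/60 = 48.3% → Format A
Manufacturing: Format A 49/130 = 37.7%, the hybrid format 4/14 = 28.6% → Format A
Retail: Format A 14/20 = 70.0%, the hybrid format 121/213 = 56.8% → Format A
Overall: Format A 127/264 = 48.1%, the hybrid format 154/287 = 53.7% → the hybrid format
Format A wins each industry group but the hybrid format wins overall — the comparison reverses. Format A's applications skew toward manufacturing, which has a lower base rate.

Yes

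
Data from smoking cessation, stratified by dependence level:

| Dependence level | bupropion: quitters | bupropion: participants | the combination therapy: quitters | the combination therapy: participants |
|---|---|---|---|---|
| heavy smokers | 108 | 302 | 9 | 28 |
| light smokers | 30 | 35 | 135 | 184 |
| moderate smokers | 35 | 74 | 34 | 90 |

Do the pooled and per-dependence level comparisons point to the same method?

Heavy smokers: bupropion 108/302 = 35.8%, the combination therapy 9/28 = 32.1% → bupropion
Light smokers: bupropion 30/35 = 85.7%, the combination therapy 135/184 = 73.4% → bupropion
Moderate smokers: bupropion 35/74 = 47.3%, the combination therapy 34/90 = 37.8% → bupropion
Overall: bupropion 173/411 = 42.1%, the combination therapy 178/302 = 58.9% → the combination therapy
Bupropion wins each dependence group but the combination therapy wins overall — the comparison reverses. Bupropion's participants skew toward heavy smokers, which has a lower base rate.

No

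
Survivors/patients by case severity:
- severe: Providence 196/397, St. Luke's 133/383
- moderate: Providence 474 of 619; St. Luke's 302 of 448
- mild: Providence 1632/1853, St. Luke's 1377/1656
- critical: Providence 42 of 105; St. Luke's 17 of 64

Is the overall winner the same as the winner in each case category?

Yes

Severe: Providence 196/397 = 49.4%, St. Luke's 133/383 = 34.7% → Providence
Moderate: Providence 474/619 = 76.6%, St. Luke's 302/448 = 67.4% → Providence
Mild: Providence 1632/1853 = 88.1%, St. Luke's 1377/1656 = 83.2% → Providence
Critical: Providence 42/105 = 40.0%, St. Luke's 17/64 = 26.6% → Providence
Overall: Providence 2344/2974 = 78.8%, St. Luke's 1829/2551 = 71.7% → Providence
Providence wins overall and in every case group — no reversal.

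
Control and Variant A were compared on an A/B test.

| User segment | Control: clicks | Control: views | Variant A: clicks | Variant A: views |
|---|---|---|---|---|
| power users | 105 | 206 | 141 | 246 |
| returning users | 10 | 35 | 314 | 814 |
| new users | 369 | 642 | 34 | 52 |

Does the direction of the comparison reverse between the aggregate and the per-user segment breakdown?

Power users: Control 105/206 = 51.0%, Variant A 141/246 = 57.3% → Variant A
Returning users: Control 10/35 = 28.6%, Variant A 314/814 = 38.6% → Variant A
New users: Control 369/642 = 57.5%, Variant A 34/52 = 65.4% → Variant A
Overall: Control 484/883 = 54.8%, Variant A 489/1112 = 44.0% → Control
Variant A wins each user group but Control wins overall — the comparison reverses. Variant A's views skew toward returning users, which has a lower base rate.

Yes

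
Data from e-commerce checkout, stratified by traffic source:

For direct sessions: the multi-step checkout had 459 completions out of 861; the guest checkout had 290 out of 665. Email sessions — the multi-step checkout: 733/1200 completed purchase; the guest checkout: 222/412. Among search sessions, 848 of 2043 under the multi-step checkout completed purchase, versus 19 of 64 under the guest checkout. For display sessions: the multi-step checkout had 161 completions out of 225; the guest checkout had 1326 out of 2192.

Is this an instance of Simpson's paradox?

Direct: the multi-step checkout 459/861 = 53.3%, the guest checkout 290/665 = 43.6% → the multi-step checkout
Email: the multi-step checkout 733/1200 = 61.1%, the guest checkout 222/412 = 53.9% → the multi-step checkout
Search: the multi-step checkout 848/2043 = 41.5%, the guest checkout 19/64 = 29.7% → the multi-step checkout
Display: the multi-step checkout 161/225 = 71.6%, the guest checkout 1326/2192 = 60.5% → the multi-step checkout
Overall: the multi-step checkout 2201/4329 = 50.8%, the guest checkout 1857/3333 = 55.7% → the guest checkout
The multi-step checkout wins each traffic group but the guest checkout wins overall — the comparison reverses. The multi-step checkout's sessions skew toward search, which has a lower base rate.

Yes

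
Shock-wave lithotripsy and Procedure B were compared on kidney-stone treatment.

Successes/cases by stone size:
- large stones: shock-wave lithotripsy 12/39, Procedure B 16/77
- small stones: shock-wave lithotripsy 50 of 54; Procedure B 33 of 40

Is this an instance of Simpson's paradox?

No

Large stones: shock-wave lithotripsy 12/39 = 30.8%, Procedure B 16/77 = 20.8% → shock-wave lithotripsy
Small stones: shock-wave lithotripsy 50/54 = 92.6%, Procedure B 33/40 = 82.5% → shock-wave lithotripsy
Overall: shock-wave lithotripsy 62/93 = 66.7%, Procedure B 49/117 = 41.9% → shock-wave lithotripsy
Shock-wave lithotripsy wins overall and in every stone group — no reversal.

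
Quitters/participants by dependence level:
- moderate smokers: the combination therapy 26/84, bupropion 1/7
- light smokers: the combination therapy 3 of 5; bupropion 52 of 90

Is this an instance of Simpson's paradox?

Yes

Moderate smokers: the combination therapy 26/84 = 31.0%, bupropion 1/7 = 14.3% → the combination therapy
Light smokers: the combination therapy 3/5 = 60.0%, bupropion 52/90 = 57.8% → the combination therapy
Overall: the combination therapy 29/89 = 32.6%, bupropion 53/97 = 54.6% → bupropion
The combination therapy wins each dependence group but bupropion wins overall — the comparison reverses. The combination therapy's participants skew toward moderate smokers, which has a lower base rate.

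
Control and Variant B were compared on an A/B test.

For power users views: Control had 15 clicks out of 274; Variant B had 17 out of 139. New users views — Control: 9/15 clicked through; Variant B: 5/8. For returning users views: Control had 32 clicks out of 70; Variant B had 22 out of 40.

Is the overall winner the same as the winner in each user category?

Yes

Power users: Control 15/274 = 5.5%, Variant B 17/139 = 12.2% → Variant B
New users: Control 9/15 = 60.0%, Variant B 5/8 = 62.5% → Variant B
Returning users: Control 32/70 = 45.7%, Variant B 22/40 = 55.0% → Variant B
Overall: Control 56/359 = 15.6%, Variant B 44/187 = 23.5% → Variant B
Variant B wins overall and in every user group — no reversal.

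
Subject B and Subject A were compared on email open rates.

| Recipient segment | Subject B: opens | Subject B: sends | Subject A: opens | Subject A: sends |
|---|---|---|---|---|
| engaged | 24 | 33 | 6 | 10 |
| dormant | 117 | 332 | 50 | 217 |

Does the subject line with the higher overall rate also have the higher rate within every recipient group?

Yes

Engaged: Subject B 24/33 = 72.7%, Subject A 6/10 = 60.0% → Subject B
Dormant: Subject B 117/332 = 35.2%, Subject A 50/217 = 23.0% → Subject B
Overall: Subject B 141/365 = 38.6%, Subject A 56/227 = 24.7% → Subject B
Subject B wins overall and in every recipient group — no reversal.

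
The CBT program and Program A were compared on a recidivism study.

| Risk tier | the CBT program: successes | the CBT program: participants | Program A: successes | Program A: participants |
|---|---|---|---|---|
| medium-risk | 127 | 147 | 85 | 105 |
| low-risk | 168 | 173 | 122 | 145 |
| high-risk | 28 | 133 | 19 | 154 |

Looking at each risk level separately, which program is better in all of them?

the CBT program

Medium-risk: the CBT program 127/147 = 86.4%, Program A 85/105 = 81.0% → the CBT program
Low-risk: the CBT program 168/173 = 97.1%, Program A 122/145 = 84.1% → the CBT program
High-risk: the CBT program 28/133 = 21.1%, Program A 19/154 = 12.3% → the CBT program
The CBT program has the higher rate in all 3 groups.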